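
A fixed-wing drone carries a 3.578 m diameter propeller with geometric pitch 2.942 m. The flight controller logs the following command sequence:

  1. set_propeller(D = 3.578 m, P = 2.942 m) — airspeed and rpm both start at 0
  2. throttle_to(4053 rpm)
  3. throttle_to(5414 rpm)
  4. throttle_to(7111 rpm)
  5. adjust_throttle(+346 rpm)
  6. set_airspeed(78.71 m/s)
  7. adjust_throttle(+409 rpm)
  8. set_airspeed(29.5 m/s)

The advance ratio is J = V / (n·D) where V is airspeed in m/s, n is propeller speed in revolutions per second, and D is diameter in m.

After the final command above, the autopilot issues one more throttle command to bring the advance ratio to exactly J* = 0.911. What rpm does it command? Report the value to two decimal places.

set_propeller: D = 3.578 m, P = 2.942 m (p = P/D = 0.822247); state ← (V=0, rpm=0)
throttle_to(4053): rpm ← 4053
throttle_to(5414): rpm ← 5414
throttle_to(7111): rpm ← 7111
adjust_throttle(+346): rpm ← 7111 +346 = 7457
set_airspeed(78.71): V ← 78.71 m/s
adjust_throttle(+409): rpm ← 7457 +409 = 7866
set_airspeed(29.5): V ← 29.5 m/s
final state: V = 29.5 m/s, rpm = 7866 → n = rpm/60 = 131.100000 rev/s
target J* = 0.911; solve J* = V/(n·D) for n: n = V/(J*·D) = 29.5/(0.911 × 3.578) = 9.050307 rev/s
rpm = 60·n = 543.018409

rpm = 543.02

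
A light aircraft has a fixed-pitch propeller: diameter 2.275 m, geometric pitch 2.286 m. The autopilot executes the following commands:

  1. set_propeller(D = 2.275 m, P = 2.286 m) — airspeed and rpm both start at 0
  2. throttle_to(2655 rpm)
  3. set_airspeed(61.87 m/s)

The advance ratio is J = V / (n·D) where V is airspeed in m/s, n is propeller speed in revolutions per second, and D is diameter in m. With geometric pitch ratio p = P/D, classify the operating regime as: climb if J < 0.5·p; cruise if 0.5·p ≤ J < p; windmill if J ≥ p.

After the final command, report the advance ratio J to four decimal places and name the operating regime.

set_propeller: D = 2.275 m, P = 2.286 m (p = P/D = 1.004835); state ← (V=0, rpm=0)
throttle_to(2655): rpm ← 2655
set_airspeed(61.87): V ← 61.87 m/s
final state: V = 61.87 m/s, rpm = 2655 → n = rpm/60 = 44.250000 rev/s
J = V / (n·D) = 61.87 / (44.250000 × 2.275) = 0.614590
regime bands: climb J<0.5024 | cruise [0.5024, 1.0048) | windmill J≥1.0048
J = 0.6146 → cruise

J = 0.6146, regime = cruise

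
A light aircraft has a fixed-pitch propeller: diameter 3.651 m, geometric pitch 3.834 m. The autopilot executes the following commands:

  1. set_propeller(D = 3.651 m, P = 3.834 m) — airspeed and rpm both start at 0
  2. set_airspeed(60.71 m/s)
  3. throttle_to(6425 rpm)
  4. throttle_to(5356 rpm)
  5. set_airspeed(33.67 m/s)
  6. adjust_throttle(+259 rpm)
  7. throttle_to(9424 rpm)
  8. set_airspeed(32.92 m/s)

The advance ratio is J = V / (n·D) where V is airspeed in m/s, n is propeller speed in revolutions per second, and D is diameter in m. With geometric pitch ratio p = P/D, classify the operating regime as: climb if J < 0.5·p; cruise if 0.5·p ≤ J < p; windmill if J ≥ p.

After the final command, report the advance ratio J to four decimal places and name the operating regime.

J = 0.0574, regime = climb

set_propeller: D = 3.651 m, P = 3.834 m (p = P/D = 1.050123); state ← (V=0, rpm=0)
set_airspeed(60.71): V ← 60.71 m/s
throttle_to(6425): rpm ← 6425
throttle_to(5356): rpm ← 5356
set_airspeed(33.67): V ← 33.67 m/s
adjust_throttle(+259): rpm ← 5356 +259 = 5615
throttle_to(9424): rpm ← 9424
set_airspeed(32.92): V ← 32.92 m/s
final state: V = 32.92 m/s, rpm = 9424 → n = rpm/60 = 157.066667 rev/s
J = V / (n·D) = 32.92 / (157.066667 × 3.651) = 0.057407
regime bands: climb J<0.5251 | cruise [0.5251, 1.0501) | windmill J≥1.0501
J = 0.0574 → climb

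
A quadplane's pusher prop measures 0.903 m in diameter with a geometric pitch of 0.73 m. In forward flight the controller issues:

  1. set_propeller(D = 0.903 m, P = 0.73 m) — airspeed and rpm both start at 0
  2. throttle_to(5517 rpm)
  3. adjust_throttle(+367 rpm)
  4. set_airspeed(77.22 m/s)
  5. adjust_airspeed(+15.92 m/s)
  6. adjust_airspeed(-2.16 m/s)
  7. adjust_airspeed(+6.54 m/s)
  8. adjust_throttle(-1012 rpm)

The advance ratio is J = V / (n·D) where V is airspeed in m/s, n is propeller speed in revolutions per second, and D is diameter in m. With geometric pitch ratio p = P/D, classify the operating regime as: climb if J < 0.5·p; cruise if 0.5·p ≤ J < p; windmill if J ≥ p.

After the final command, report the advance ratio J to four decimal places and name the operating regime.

set_propeller: D = 0.903 m, P = 0.73 m (p = P/D = 0.808416); state ← (V=0, rpm=0)
throttle_to(5517): rpm ← 5517
adjust_throttle(+367): rpm ← 5517 +367 = 5884
set_airspeed(77.22): V ← 77.22 m/s
adjust_airspeed(+15.92): V ← 77.22 +15.92 = 93.14 m/s
adjust_airspeed(-2.16): V ← 93.14 -2.16 = 90.98 m/s
adjust_airspeed(+6.54): V ← 90.98 +6.54 = 97.52 m/s
adjust_throttle(-1012): rpm ← 5884 -1012 = 4872
final state: V = 97.52 m/s, rpm = 4872 → n = rpm/60 = 81.200000 rev/s
J = V / (n·D) = 97.52 / (81.200000 × 0.903) = 1.329995
regime bands: climb J<0.4042 | cruise [0.4042, 0.8084) | windmill J≥0.8084
J = 1.3300 → windmill

J = 1.3300, regime = windmill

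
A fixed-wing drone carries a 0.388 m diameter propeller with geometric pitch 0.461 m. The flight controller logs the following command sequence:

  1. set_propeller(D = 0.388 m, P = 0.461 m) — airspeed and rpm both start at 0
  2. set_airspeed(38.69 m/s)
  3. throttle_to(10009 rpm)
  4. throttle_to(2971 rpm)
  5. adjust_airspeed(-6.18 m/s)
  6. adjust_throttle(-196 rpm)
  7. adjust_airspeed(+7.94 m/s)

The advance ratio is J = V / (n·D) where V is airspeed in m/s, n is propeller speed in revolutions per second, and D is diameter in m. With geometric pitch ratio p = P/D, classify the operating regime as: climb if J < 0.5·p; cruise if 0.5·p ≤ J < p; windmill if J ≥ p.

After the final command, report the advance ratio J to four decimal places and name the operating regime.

set_propeller: D = 0.388 m, P = 0.461 m (p = P/D = 1.188144); state ← (V=0, rpm=0)
set_airspeed(38.69): V ← 38.69 m/s
throttle_to(10009): rpm ← 10009
throttle_to(2971): rpm ← 2971
adjust_airspeed(-6.18): V ← 38.69 -6.18 = 32.51 m/s
adjust_throttle(-196): rpm ← 2971 -196 = 2775
adjust_airspeed(+7.94): V ← 32.51 +7.94 = 40.45 m/s
final state: V = 40.45 m/s, rpm = 2775 → n = rpm/60 = 46.250000 rev/s
J = V / (n·D) = 40.45 / (46.250000 × 0.388) = 2.254110
regime bands: climb J<0.5941 | cruise [0.5941, 1.1881) | windmill J≥1.1881
J = 2.2541 → windmill

J = 2.2541, regime = windmill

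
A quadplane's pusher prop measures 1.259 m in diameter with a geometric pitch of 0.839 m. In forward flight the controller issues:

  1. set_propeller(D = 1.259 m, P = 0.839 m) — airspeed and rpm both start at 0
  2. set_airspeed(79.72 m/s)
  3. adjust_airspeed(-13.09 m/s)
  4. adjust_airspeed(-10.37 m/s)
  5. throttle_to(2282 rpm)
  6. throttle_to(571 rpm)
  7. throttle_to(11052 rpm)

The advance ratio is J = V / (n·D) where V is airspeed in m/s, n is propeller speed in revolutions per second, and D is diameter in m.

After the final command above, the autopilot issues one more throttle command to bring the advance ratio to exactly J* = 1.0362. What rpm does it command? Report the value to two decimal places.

rpm = 2587.51

set_propeller: D = 1.259 m, P = 0.839 m (p = P/D = 0.666402); state ← (V=0, rpm=0)
set_airspeed(79.72): V ← 79.72 m/s
adjust_airspeed(-13.09): V ← 79.72 -13.09 = 66.63 m/s
adjust_airspeed(-10.37): V ← 66.63 -10.37 = 56.26 m/s
throttle_to(2282): rpm ← 2282
throttle_to(571): rpm ← 571
throttle_to(11052): rpm ← 11052
final state: V = 56.26 m/s, rpm = 11052 → n = rpm/60 = 184.200000 rev/s
target J* = 1.0362; solve J* = V/(n·D) for n: n = V/(J*·D) = 56.26/(1.0362 × 1.259) = 43.125129 rev/s
rpm = 60·n = 2587.507755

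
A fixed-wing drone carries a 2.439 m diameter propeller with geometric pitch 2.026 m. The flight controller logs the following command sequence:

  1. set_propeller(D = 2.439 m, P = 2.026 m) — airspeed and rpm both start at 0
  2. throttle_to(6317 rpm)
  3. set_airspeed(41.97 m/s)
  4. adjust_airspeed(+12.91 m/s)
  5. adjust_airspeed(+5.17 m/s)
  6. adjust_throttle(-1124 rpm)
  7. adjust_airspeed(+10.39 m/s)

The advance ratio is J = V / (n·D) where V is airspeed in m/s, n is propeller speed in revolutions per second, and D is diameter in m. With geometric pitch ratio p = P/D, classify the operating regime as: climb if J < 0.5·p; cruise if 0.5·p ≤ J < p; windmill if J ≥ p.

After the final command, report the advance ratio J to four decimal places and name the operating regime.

J = 0.3337, regime = climb

set_propeller: D = 2.439 m, P = 2.026 m (p = P/D = 0.830668); state ← (V=0, rpm=0)
throttle_to(6317): rpm ← 6317
set_airspeed(41.97): V ← 41.97 m/s
adjust_airspeed(+12.91): V ← 41.97 +12.91 = 54.88 m/s
adjust_airspeed(+5.17): V ← 54.88 +5.17 = 60.05 m/s
adjust_throttle(-1124): rpm ← 6317 -1124 = 5193
adjust_airspeed(+10.39): V ← 60.05 +10.39 = 70.44 m/s
final state: V = 70.44 m/s, rpm = 5193 → n = rpm/60 = 86.550000 rev/s
J = V / (n·D) = 70.44 / (86.550000 × 2.439) = 0.333688
regime bands: climb J<0.4153 | cruise [0.4153, 0.8307) | windmill J≥0.8307
J = 0.3337 → climb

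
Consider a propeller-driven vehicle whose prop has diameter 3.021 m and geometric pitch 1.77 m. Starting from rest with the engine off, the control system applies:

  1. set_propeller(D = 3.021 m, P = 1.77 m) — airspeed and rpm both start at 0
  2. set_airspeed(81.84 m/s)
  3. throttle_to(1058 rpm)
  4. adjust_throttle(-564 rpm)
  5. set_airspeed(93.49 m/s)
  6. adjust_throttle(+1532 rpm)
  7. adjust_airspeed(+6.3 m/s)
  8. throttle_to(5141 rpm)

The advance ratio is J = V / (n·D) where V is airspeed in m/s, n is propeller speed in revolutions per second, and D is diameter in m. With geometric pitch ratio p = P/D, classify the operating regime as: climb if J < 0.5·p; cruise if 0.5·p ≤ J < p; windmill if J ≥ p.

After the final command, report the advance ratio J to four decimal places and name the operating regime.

set_propeller: D = 3.021 m, P = 1.77 m (p = P/D = 0.585899); state ← (V=0, rpm=0)
set_airspeed(81.84): V ← 81.84 m/s
throttle_to(1058): rpm ← 1058
adjust_throttle(-564): rpm ← 1058 -564 = 494
set_airspeed(93.49): V ← 93.49 m/s
adjust_throttle(+1532): rpm ← 494 +1532 = 2026
adjust_airspeed(+6.3): V ← 93.49 +6.3 = 99.79 m/s
throttle_to(5141): rpm ← 5141
final state: V = 99.79 m/s, rpm = 5141 → n = rpm/60 = 85.683333 rev/s
J = V / (n·D) = 99.79 / (85.683333 × 3.021) = 0.385514
regime bands: climb J<0.2929 | cruise [0.2929, 0.5859) | windmill J≥0.5859
J = 0.3855 → cruise

J = 0.3855, regime = cruise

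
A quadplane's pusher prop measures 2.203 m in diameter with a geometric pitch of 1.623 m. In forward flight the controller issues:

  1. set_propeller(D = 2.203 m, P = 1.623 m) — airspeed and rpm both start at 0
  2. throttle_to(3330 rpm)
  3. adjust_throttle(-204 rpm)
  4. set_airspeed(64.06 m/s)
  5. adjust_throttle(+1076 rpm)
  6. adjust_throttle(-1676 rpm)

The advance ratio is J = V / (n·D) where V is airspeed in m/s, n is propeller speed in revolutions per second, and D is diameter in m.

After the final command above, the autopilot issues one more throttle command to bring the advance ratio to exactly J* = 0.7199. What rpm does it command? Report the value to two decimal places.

set_propeller: D = 2.203 m, P = 1.623 m (p = P/D = 0.736723); state ← (V=0, rpm=0)
throttle_to(3330): rpm ← 3330
adjust_throttle(-204): rpm ← 3330 -204 = 3126
set_airspeed(64.06): V ← 64.06 m/s
adjust_throttle(+1076): rpm ← 3126 +1076 = 4202
adjust_throttle(-1676): rpm ← 4202 -1676 = 2526
final state: V = 64.06 m/s, rpm = 2526 → n = rpm/60 = 42.100000 rev/s
target J* = 0.7199; solve J* = V/(n·D) for n: n = V/(J*·D) = 64.06/(0.7199 × 2.203) = 40.392456 rev/s
rpm = 60·n = 2423.547377

rpm = 2423.55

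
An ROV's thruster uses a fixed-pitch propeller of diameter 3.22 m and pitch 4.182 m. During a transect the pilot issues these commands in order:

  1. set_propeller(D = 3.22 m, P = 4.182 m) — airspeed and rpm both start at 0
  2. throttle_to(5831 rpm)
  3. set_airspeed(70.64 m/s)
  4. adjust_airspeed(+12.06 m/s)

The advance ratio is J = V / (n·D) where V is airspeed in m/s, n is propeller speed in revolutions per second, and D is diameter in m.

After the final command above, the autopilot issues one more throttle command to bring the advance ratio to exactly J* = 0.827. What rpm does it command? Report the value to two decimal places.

rpm = 1863.35

set_propeller: D = 3.22 m, P = 4.182 m (p = P/D = 1.298758); state ← (V=0, rpm=0)
throttle_to(5831): rpm ← 5831
set_airspeed(70.64): V ← 70.64 m/s
adjust_airspeed(+12.06): V ← 70.64 +12.06 = 82.7 m/s
final state: V = 82.7 m/s, rpm = 5831 → n = rpm/60 = 97.183333 rev/s
target J* = 0.827; solve J* = V/(n·D) for n: n = V/(J*·D) = 82.7/(0.827 × 3.22) = 31.055901 rev/s
rpm = 60·n = 1863.354037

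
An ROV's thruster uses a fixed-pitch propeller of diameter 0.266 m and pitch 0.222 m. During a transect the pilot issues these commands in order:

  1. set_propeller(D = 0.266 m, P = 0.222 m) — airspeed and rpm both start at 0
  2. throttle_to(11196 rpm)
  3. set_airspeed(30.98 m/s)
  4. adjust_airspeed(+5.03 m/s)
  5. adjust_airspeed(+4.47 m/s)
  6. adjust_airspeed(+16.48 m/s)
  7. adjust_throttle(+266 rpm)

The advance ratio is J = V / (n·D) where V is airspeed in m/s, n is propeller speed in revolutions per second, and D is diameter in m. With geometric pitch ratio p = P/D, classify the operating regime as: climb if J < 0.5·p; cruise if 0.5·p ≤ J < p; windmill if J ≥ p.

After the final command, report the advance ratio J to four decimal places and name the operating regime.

set_propeller: D = 0.266 m, P = 0.222 m (p = P/D = 0.834586); state ← (V=0, rpm=0)
throttle_to(11196): rpm ← 11196
set_airspeed(30.98): V ← 30.98 m/s
adjust_airspeed(+5.03): V ← 30.98 +5.03 = 36.01 m/s
adjust_airspeed(+4.47): V ← 36.01 +4.47 = 40.48 m/s
adjust_airspeed(+16.48): V ← 40.48 +16.48 = 56.96 m/s
adjust_throttle(+266): rpm ← 11196 +266 = 11462
final state: V = 56.96 m/s, rpm = 11462 → n = rpm/60 = 191.033333 rev/s
J = V / (n·D) = 56.96 / (191.033333 × 0.266) = 1.120932
regime bands: climb J<0.4173 | cruise [0.4173, 0.8346) | windmill J≥0.8346
J = 1.1209 → windmill

J = 1.1209, regime = windmill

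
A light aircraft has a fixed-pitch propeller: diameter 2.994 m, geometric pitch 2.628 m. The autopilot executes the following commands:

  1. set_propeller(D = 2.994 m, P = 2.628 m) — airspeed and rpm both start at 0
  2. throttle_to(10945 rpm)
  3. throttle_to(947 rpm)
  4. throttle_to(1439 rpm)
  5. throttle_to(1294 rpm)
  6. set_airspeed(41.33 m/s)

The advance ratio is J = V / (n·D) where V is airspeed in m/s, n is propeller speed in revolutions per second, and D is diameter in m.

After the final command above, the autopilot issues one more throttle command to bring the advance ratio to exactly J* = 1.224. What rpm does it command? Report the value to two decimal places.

rpm = 676.68

set_propeller: D = 2.994 m, P = 2.628 m (p = P/D = 0.877756); state ← (V=0, rpm=0)
throttle_to(10945): rpm ← 10945
throttle_to(947): rpm ← 947
throttle_to(1439): rpm ← 1439
throttle_to(1294): rpm ← 1294
set_airspeed(41.33): V ← 41.33 m/s
final state: V = 41.33 m/s, rpm = 1294 → n = rpm/60 = 21.566667 rev/s
target J* = 1.224; solve J* = V/(n·D) for n: n = V/(J*·D) = 41.33/(1.224 × 2.994) = 11.278003 rev/s
rpm = 60·n = 676.680158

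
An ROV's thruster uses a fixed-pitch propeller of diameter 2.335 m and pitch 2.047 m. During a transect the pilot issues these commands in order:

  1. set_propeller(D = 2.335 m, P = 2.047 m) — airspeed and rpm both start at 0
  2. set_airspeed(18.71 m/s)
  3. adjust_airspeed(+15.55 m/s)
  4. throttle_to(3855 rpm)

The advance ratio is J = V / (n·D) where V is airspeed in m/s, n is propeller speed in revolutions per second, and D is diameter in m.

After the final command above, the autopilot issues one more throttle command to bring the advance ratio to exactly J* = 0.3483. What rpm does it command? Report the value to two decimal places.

set_propeller: D = 2.335 m, P = 2.047 m (p = P/D = 0.876660); state ← (V=0, rpm=0)
set_airspeed(18.71): V ← 18.71 m/s
adjust_airspeed(+15.55): V ← 18.71 +15.55 = 34.26 m/s
throttle_to(3855): rpm ← 3855
final state: V = 34.26 m/s, rpm = 3855 → n = rpm/60 = 64.250000 rev/s
target J* = 0.3483; solve J* = V/(n·D) for n: n = V/(J*·D) = 34.26/(0.3483 × 2.335) = 42.125687 rev/s
rpm = 60·n = 2527.541236

rpm = 2527.54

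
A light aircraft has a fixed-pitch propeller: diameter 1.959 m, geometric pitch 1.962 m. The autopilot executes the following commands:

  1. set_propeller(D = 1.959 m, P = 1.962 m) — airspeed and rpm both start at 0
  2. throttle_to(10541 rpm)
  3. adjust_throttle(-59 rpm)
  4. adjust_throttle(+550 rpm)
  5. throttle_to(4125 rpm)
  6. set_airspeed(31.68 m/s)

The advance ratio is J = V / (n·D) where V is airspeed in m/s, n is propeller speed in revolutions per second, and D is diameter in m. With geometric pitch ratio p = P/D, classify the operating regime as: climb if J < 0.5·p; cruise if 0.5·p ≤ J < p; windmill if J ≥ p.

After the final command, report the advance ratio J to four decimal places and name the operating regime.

set_propeller: D = 1.959 m, P = 1.962 m (p = P/D = 1.001531); state ← (V=0, rpm=0)
throttle_to(10541): rpm ← 10541
adjust_throttle(-59): rpm ← 10541 -59 = 10482
adjust_throttle(+550): rpm ← 10482 +550 = 11032
throttle_to(4125): rpm ← 4125
set_airspeed(31.68): V ← 31.68 m/s
final state: V = 31.68 m/s, rpm = 4125 → n = rpm/60 = 68.750000 rev/s
J = V / (n·D) = 31.68 / (68.750000 × 1.959) = 0.235222
regime bands: climb J<0.5008 | cruise [0.5008, 1.0015) | windmill J≥1.0015
J = 0.2352 → climb

J = 0.2352, regime = climb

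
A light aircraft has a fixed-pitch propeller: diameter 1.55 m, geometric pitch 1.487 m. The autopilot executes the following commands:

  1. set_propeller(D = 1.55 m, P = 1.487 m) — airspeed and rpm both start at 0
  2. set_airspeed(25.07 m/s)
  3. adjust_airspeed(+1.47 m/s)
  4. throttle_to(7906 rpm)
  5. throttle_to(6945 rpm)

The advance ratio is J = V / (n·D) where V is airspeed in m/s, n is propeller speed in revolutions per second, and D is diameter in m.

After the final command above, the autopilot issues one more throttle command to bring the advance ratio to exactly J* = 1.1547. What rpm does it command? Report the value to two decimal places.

rpm = 889.72

set_propeller: D = 1.55 m, P = 1.487 m (p = P/D = 0.959355); state ← (V=0, rpm=0)
set_airspeed(25.07): V ← 25.07 m/s
adjust_airspeed(+1.47): V ← 25.07 +1.47 = 26.54 m/s
throttle_to(7906): rpm ← 7906
throttle_to(6945): rpm ← 6945
final state: V = 26.54 m/s, rpm = 6945 → n = rpm/60 = 115.750000 rev/s
target J* = 1.1547; solve J* = V/(n·D) for n: n = V/(J*·D) = 26.54/(1.1547 × 1.55) = 14.828597 rev/s
rpm = 60·n = 889.715804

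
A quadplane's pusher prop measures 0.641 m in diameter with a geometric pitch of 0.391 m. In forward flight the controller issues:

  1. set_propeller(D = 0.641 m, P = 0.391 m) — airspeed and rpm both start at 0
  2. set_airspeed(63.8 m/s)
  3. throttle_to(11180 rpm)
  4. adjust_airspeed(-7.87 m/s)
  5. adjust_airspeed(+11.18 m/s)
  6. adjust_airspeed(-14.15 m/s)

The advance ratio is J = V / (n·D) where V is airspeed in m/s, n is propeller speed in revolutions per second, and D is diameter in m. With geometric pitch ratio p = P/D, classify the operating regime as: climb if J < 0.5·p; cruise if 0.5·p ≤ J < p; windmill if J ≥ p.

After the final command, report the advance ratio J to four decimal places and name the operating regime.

set_propeller: D = 0.641 m, P = 0.391 m (p = P/D = 0.609984); state ← (V=0, rpm=0)
set_airspeed(63.8): V ← 63.8 m/s
throttle_to(11180): rpm ← 11180
adjust_airspeed(-7.87): V ← 63.8 -7.87 = 55.93 m/s
adjust_airspeed(+11.18): V ← 55.93 +11.18 = 67.11 m/s
adjust_airspeed(-14.15): V ← 67.11 -14.15 = 52.96 m/s
final state: V = 52.96 m/s, rpm = 11180 → n = rpm/60 = 186.333333 rev/s
J = V / (n·D) = 52.96 / (186.333333 × 0.641) = 0.443404
regime bands: climb J<0.3050 | cruise [0.3050, 0.6100) | windmill J≥0.6100
J = 0.4434 → cruise

J = 0.4434, regime = cruise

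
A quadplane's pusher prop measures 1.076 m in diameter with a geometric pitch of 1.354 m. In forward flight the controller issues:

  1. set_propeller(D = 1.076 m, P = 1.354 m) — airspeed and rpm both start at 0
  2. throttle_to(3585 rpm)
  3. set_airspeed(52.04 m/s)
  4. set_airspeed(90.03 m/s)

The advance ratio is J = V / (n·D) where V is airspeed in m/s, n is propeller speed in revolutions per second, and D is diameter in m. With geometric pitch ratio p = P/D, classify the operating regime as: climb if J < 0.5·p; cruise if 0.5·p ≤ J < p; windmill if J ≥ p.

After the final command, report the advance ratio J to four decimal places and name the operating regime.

J = 1.4004, regime = windmill

set_propeller: D = 1.076 m, P = 1.354 m (p = P/D = 1.258364); state ← (V=0, rpm=0)
throttle_to(3585): rpm ← 3585
set_airspeed(52.04): V ← 52.04 m/s
set_airspeed(90.03): V ← 90.03 m/s
final state: V = 90.03 m/s, rpm = 3585 → n = rpm/60 = 59.750000 rev/s
J = V / (n·D) = 90.03 / (59.750000 × 1.076) = 1.400352
regime bands: climb J<0.6292 | cruise [0.6292, 1.2584) | windmill J≥1.2584
J = 1.4004 → windmill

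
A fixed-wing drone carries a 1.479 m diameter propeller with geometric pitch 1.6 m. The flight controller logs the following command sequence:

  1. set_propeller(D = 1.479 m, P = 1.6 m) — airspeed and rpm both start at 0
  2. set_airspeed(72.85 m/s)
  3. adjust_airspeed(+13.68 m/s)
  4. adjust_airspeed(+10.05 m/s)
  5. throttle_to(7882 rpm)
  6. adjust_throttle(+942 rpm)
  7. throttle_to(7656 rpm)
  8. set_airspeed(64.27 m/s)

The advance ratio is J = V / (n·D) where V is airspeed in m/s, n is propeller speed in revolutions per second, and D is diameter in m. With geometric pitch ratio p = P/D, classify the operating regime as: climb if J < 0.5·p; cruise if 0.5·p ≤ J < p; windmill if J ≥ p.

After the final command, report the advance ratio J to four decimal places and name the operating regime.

set_propeller: D = 1.479 m, P = 1.6 m (p = P/D = 1.081812); state ← (V=0, rpm=0)
set_airspeed(72.85): V ← 72.85 m/s
adjust_airspeed(+13.68): V ← 72.85 +13.68 = 86.53 m/s
adjust_airspeed(+10.05): V ← 86.53 +10.05 = 96.58 m/s
throttle_to(7882): rpm ← 7882
adjust_throttle(+942): rpm ← 7882 +942 = 8824
throttle_to(7656): rpm ← 7656
set_airspeed(64.27): V ← 64.27 m/s
final state: V = 64.27 m/s, rpm = 7656 → n = rpm/60 = 127.600000 rev/s
J = V / (n·D) = 64.27 / (127.600000 × 1.479) = 0.340557
regime bands: climb J<0.5409 | cruise [0.5409, 1.0818) | windmill J≥1.0818
J = 0.3406 → climb

J = 0.3406, regime = climb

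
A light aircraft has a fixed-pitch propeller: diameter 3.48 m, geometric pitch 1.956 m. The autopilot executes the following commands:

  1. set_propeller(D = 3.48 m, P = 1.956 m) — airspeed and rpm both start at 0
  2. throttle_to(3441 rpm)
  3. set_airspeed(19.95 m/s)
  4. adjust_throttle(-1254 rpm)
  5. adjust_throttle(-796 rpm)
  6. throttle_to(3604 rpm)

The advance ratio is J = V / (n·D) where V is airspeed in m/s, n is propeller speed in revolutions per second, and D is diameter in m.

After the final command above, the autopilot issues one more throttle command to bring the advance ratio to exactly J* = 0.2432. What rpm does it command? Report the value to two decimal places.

rpm = 1414.33

set_propeller: D = 3.48 m, P = 1.956 m (p = P/D = 0.562069); state ← (V=0, rpm=0)
throttle_to(3441): rpm ← 3441
set_airspeed(19.95): V ← 19.95 m/s
adjust_throttle(-1254): rpm ← 3441 -1254 = 2187
adjust_throttle(-796): rpm ← 2187 -796 = 1391
throttle_to(3604): rpm ← 3604
final state: V = 19.95 m/s, rpm = 3604 → n = rpm/60 = 60.066667 rev/s
target J* = 0.2432; solve J* = V/(n·D) for n: n = V/(J*·D) = 19.95/(0.2432 × 3.48) = 23.572198 rev/s
rpm = 60·n = 1414.331897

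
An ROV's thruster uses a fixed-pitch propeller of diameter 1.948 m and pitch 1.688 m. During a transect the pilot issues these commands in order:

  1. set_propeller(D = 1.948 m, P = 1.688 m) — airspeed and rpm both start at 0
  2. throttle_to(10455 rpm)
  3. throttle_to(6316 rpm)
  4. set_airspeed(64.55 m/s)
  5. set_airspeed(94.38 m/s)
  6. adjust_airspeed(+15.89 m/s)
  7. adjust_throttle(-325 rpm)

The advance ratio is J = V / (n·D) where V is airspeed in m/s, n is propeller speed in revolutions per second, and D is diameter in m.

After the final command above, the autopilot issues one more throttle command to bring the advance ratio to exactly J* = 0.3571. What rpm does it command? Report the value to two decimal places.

set_propeller: D = 1.948 m, P = 1.688 m (p = P/D = 0.866530); state ← (V=0, rpm=0)
throttle_to(10455): rpm ← 10455
throttle_to(6316): rpm ← 6316
set_airspeed(64.55): V ← 64.55 m/s
set_airspeed(94.38): V ← 94.38 m/s
adjust_airspeed(+15.89): V ← 94.38 +15.89 = 110.27 m/s
adjust_throttle(-325): rpm ← 6316 -325 = 5991
final state: V = 110.27 m/s, rpm = 5991 → n = rpm/60 = 99.850000 rev/s
target J* = 0.3571; solve J* = V/(n·D) for n: n = V/(J*·D) = 110.27/(0.3571 × 1.948) = 158.517995 rev/s
rpm = 60·n = 9511.079728

rpm = 9511.08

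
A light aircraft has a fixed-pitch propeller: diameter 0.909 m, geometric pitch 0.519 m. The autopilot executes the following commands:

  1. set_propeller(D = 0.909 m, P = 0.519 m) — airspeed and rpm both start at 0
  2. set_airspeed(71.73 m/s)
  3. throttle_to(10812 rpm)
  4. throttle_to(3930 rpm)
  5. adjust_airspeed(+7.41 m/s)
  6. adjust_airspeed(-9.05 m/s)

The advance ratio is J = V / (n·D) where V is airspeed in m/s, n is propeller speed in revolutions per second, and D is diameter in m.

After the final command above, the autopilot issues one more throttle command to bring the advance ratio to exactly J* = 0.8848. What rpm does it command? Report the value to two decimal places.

set_propeller: D = 0.909 m, P = 0.519 m (p = P/D = 0.570957); state ← (V=0, rpm=0)
set_airspeed(71.73): V ← 71.73 m/s
throttle_to(10812): rpm ← 10812
throttle_to(3930): rpm ← 3930
adjust_airspeed(+7.41): V ← 71.73 +7.41 = 79.14 m/s
adjust_airspeed(-9.05): V ← 79.14 -9.05 = 70.09 m/s
final state: V = 70.09 m/s, rpm = 3930 → n = rpm/60 = 65.500000 rev/s
target J* = 0.8848; solve J* = V/(n·D) for n: n = V/(J*·D) = 70.09/(0.8848 × 0.909) = 87.145921 rev/s
rpm = 60·n = 5228.755244

rpm = 5228.76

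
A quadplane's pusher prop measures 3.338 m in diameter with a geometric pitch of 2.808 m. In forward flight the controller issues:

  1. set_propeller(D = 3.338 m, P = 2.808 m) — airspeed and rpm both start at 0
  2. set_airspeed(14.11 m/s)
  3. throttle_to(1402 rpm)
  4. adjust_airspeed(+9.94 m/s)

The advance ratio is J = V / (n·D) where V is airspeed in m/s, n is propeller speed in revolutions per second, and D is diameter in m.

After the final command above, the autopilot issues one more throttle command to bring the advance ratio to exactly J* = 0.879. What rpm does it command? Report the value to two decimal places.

set_propeller: D = 3.338 m, P = 2.808 m (p = P/D = 0.841222); state ← (V=0, rpm=0)
set_airspeed(14.11): V ← 14.11 m/s
throttle_to(1402): rpm ← 1402
adjust_airspeed(+9.94): V ← 14.11 +9.94 = 24.05 m/s
final state: V = 24.05 m/s, rpm = 1402 → n = rpm/60 = 23.366667 rev/s
target J* = 0.879; solve J* = V/(n·D) for n: n = V/(J*·D) = 24.05/(0.879 × 3.338) = 8.196716 rev/s
rpm = 60·n = 491.802943

rpm = 491.80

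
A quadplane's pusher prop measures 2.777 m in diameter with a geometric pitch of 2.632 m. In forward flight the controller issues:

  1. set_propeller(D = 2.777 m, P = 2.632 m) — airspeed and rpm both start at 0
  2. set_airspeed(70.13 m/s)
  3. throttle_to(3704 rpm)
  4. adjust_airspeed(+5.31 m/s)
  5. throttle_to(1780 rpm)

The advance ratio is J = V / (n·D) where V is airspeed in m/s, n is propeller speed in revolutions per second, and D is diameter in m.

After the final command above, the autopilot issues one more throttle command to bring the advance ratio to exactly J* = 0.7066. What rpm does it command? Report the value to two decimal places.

set_propeller: D = 2.777 m, P = 2.632 m (p = P/D = 0.947785); state ← (V=0, rpm=0)
set_airspeed(70.13): V ← 70.13 m/s
throttle_to(3704): rpm ← 3704
adjust_airspeed(+5.31): V ← 70.13 +5.31 = 75.44 m/s
throttle_to(1780): rpm ← 1780
final state: V = 75.44 m/s, rpm = 1780 → n = rpm/60 = 29.666667 rev/s
target J* = 0.7066; solve J* = V/(n·D) for n: n = V/(J*·D) = 75.44/(0.7066 × 2.777) = 38.446089 rev/s
rpm = 60·n = 2306.765340

rpm = 2306.77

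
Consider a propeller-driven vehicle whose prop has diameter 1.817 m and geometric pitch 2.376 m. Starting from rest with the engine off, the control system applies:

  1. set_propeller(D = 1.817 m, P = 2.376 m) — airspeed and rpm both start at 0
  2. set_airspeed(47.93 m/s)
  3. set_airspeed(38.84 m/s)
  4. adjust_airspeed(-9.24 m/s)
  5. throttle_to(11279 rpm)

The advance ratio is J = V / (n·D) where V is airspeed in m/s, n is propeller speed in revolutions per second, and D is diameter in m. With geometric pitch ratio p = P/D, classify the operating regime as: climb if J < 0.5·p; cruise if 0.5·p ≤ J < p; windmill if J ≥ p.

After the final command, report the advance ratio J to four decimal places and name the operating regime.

J = 0.0867, regime = climb

set_propeller: D = 1.817 m, P = 2.376 m (p = P/D = 1.307650); state ← (V=0, rpm=0)
set_airspeed(47.93): V ← 47.93 m/s
set_airspeed(38.84): V ← 38.84 m/s
adjust_airspeed(-9.24): V ← 38.84 -9.24 = 29.6 m/s
throttle_to(11279): rpm ← 11279
final state: V = 29.6 m/s, rpm = 11279 → n = rpm/60 = 187.983333 rev/s
J = V / (n·D) = 29.6 / (187.983333 × 1.817) = 0.086660
regime bands: climb J<0.6538 | cruise [0.6538, 1.3076) | windmill J≥1.3076
J = 0.0867 → climb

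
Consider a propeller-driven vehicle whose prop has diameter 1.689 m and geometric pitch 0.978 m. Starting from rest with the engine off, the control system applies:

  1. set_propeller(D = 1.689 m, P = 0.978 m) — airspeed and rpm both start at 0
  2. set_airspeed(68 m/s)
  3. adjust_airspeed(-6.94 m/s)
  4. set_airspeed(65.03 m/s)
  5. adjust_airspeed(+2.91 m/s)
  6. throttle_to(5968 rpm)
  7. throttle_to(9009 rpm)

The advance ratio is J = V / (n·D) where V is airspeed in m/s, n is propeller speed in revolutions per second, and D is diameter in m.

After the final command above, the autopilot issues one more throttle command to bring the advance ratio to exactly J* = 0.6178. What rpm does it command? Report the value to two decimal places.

set_propeller: D = 1.689 m, P = 0.978 m (p = P/D = 0.579041); state ← (V=0, rpm=0)
set_airspeed(68): V ← 68 m/s
adjust_airspeed(-6.94): V ← 68 -6.94 = 61.06 m/s
set_airspeed(65.03): V ← 65.03 m/s
adjust_airspeed(+2.91): V ← 65.03 +2.91 = 67.94 m/s
throttle_to(5968): rpm ← 5968
throttle_to(9009): rpm ← 9009
final state: V = 67.94 m/s, rpm = 9009 → n = rpm/60 = 150.150000 rev/s
target J* = 0.6178; solve J* = V/(n·D) for n: n = V/(J*·D) = 67.94/(0.6178 × 1.689) = 65.110044 rev/s
rpm = 60·n = 3906.602641

rpm = 3906.60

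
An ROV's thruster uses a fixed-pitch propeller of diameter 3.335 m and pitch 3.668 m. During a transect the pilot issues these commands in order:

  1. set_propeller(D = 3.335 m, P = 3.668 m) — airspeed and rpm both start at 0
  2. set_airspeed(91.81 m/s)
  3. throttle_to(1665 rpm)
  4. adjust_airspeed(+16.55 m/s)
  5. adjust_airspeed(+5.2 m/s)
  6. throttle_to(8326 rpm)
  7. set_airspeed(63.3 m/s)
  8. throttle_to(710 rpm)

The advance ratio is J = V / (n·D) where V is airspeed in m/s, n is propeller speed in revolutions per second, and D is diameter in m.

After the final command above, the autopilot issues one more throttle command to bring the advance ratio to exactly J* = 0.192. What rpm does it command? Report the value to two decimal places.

set_propeller: D = 3.335 m, P = 3.668 m (p = P/D = 1.099850); state ← (V=0, rpm=0)
set_airspeed(91.81): V ← 91.81 m/s
throttle_to(1665): rpm ← 1665
adjust_airspeed(+16.55): V ← 91.81 +16.55 = 108.36 m/s
adjust_airspeed(+5.2): V ← 108.36 +5.2 = 113.56 m/s
throttle_to(8326): rpm ← 8326
set_airspeed(63.3): V ← 63.3 m/s
throttle_to(710): rpm ← 710
final state: V = 63.3 m/s, rpm = 710 → n = rpm/60 = 11.833333 rev/s
target J* = 0.192; solve J* = V/(n·D) for n: n = V/(J*·D) = 63.3/(0.192 × 3.335) = 98.856822 rev/s
rpm = 60·n = 5931.409295

rpm = 5931.41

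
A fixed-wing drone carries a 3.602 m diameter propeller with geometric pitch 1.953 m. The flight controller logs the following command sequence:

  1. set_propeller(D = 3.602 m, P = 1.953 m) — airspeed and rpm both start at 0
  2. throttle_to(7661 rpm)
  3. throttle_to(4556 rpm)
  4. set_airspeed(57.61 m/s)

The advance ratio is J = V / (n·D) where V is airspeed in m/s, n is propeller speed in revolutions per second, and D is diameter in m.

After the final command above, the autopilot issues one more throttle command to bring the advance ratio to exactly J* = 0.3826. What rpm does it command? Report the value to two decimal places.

rpm = 2508.19

set_propeller: D = 3.602 m, P = 1.953 m (p = P/D = 0.542199); state ← (V=0, rpm=0)
throttle_to(7661): rpm ← 7661
throttle_to(4556): rpm ← 4556
set_airspeed(57.61): V ← 57.61 m/s
final state: V = 57.61 m/s, rpm = 4556 → n = rpm/60 = 75.933333 rev/s
target J* = 0.3826; solve J* = V/(n·D) for n: n = V/(J*·D) = 57.61/(0.3826 × 3.602) = 41.803169 rev/s
rpm = 60·n = 2508.190112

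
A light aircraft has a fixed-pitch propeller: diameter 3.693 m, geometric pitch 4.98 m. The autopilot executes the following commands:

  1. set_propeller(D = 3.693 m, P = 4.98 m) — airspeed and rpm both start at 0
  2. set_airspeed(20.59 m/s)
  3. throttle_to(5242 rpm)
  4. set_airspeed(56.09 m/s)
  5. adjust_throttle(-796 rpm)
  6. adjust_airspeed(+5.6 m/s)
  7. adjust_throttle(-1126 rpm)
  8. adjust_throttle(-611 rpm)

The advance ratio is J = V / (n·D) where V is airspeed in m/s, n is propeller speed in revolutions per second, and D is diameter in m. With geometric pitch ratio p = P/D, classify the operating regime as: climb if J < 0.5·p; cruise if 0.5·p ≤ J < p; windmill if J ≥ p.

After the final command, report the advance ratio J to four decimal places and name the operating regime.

set_propeller: D = 3.693 m, P = 4.98 m (p = P/D = 1.348497); state ← (V=0, rpm=0)
set_airspeed(20.59): V ← 20.59 m/s
throttle_to(5242): rpm ← 5242
set_airspeed(56.09): V ← 56.09 m/s
adjust_throttle(-796): rpm ← 5242 -796 = 4446
adjust_airspeed(+5.6): V ← 56.09 +5.6 = 61.69 m/s
adjust_throttle(-1126): rpm ← 4446 -1126 = 3320
adjust_throttle(-611): rpm ← 3320 -611 = 2709
final state: V = 61.69 m/s, rpm = 2709 → n = rpm/60 = 45.150000 rev/s
J = V / (n·D) = 61.69 / (45.150000 × 3.693) = 0.369980
regime bands: climb J<0.6742 | cruise [0.6742, 1.3485) | windmill J≥1.3485
J = 0.3700 → climb

J = 0.3700, regime = climb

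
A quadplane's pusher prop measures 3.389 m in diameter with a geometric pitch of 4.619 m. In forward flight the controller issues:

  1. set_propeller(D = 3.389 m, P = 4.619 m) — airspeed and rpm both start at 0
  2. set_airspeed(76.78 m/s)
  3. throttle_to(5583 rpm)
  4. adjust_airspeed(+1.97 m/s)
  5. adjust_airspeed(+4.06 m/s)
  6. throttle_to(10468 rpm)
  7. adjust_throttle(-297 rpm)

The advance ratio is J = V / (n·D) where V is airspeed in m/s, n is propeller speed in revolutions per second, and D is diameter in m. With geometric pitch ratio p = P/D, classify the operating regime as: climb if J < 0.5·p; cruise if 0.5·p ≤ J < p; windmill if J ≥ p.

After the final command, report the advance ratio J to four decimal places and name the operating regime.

set_propeller: D = 3.389 m, P = 4.619 m (p = P/D = 1.362939); state ← (V=0, rpm=0)
set_airspeed(76.78): V ← 76.78 m/s
throttle_to(5583): rpm ← 5583
adjust_airspeed(+1.97): V ← 76.78 +1.97 = 78.75 m/s
adjust_airspeed(+4.06): V ← 78.75 +4.06 = 82.81 m/s
throttle_to(10468): rpm ← 10468
adjust_throttle(-297): rpm ← 10468 -297 = 10171
final state: V = 82.81 m/s, rpm = 10171 → n = rpm/60 = 169.516667 rev/s
J = V / (n·D) = 82.81 / (169.516667 × 3.389) = 0.144145
regime bands: climb J<0.6815 | cruise [0.6815, 1.3629) | windmill J≥1.3629
J = 0.1441 → climb

J = 0.1441, regime = climb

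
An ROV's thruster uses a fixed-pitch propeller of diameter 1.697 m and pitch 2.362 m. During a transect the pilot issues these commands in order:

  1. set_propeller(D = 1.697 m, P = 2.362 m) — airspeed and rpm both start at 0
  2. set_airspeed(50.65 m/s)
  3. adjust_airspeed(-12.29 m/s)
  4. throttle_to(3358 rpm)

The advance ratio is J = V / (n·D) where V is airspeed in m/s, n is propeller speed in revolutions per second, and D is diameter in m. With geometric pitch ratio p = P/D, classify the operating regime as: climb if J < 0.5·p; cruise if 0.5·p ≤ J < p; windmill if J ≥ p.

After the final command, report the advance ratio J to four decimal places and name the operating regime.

J = 0.4039, regime = climb

set_propeller: D = 1.697 m, P = 2.362 m (p = P/D = 1.391868); state ← (V=0, rpm=0)
set_airspeed(50.65): V ← 50.65 m/s
adjust_airspeed(-12.29): V ← 50.65 -12.29 = 38.36 m/s
throttle_to(3358): rpm ← 3358
final state: V = 38.36 m/s, rpm = 3358 → n = rpm/60 = 55.966667 rev/s
J = V / (n·D) = 38.36 / (55.966667 × 1.697) = 0.403894
regime bands: climb J<0.6959 | cruise [0.6959, 1.3919) | windmill J≥1.3919
J = 0.4039 → climb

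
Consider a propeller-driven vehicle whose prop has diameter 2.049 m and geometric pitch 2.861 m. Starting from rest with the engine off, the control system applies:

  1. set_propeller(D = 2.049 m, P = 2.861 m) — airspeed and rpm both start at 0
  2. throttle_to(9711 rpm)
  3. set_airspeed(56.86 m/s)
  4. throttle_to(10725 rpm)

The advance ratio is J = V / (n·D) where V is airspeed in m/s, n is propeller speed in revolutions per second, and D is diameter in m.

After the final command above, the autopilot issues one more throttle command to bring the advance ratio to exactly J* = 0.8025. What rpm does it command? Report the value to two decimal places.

set_propeller: D = 2.049 m, P = 2.861 m (p = P/D = 1.396291); state ← (V=0, rpm=0)
throttle_to(9711): rpm ← 9711
set_airspeed(56.86): V ← 56.86 m/s
throttle_to(10725): rpm ← 10725
final state: V = 56.86 m/s, rpm = 10725 → n = rpm/60 = 178.750000 rev/s
target J* = 0.8025; solve J* = V/(n·D) for n: n = V/(J*·D) = 56.86/(0.8025 × 2.049) = 34.579591 rev/s
rpm = 60·n = 2074.775477

rpm = 2074.78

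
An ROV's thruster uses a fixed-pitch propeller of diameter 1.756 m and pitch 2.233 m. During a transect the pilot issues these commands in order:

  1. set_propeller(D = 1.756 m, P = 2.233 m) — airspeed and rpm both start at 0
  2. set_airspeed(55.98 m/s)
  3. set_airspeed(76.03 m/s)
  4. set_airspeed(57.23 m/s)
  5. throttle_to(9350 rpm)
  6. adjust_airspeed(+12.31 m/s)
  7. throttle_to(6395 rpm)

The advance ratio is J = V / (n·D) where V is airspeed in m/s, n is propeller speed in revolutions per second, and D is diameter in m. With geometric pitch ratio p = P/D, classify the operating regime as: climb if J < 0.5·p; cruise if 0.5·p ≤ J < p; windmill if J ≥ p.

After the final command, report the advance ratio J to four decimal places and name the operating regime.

J = 0.3716, regime = climb

set_propeller: D = 1.756 m, P = 2.233 m (p = P/D = 1.271640); state ← (V=0, rpm=0)
set_airspeed(55.98): V ← 55.98 m/s
set_airspeed(76.03): V ← 76.03 m/s
set_airspeed(57.23): V ← 57.23 m/s
throttle_to(9350): rpm ← 9350
adjust_airspeed(+12.31): V ← 57.23 +12.31 = 69.54 m/s
throttle_to(6395): rpm ← 6395
final state: V = 69.54 m/s, rpm = 6395 → n = rpm/60 = 106.583333 rev/s
J = V / (n·D) = 69.54 / (106.583333 × 1.756) = 0.371553
regime bands: climb J<0.6358 | cruise [0.6358, 1.2716) | windmill J≥1.2716
J = 0.3716 → climb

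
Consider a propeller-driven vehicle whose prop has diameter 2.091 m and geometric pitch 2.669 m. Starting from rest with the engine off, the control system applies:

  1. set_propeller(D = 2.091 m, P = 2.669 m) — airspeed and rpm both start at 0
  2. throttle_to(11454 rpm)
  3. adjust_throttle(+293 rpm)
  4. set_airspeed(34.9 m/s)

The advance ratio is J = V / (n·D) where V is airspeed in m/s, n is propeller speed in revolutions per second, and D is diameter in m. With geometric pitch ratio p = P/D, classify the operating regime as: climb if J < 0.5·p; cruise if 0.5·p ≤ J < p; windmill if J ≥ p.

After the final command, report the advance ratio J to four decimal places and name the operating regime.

set_propeller: D = 2.091 m, P = 2.669 m (p = P/D = 1.276423); state ← (V=0, rpm=0)
throttle_to(11454): rpm ← 11454
adjust_throttle(+293): rpm ← 11454 +293 = 11747
set_airspeed(34.9): V ← 34.9 m/s
final state: V = 34.9 m/s, rpm = 11747 → n = rpm/60 = 195.783333 rev/s
J = V / (n·D) = 34.9 / (195.783333 × 2.091) = 0.085250
regime bands: climb J<0.6382 | cruise [0.6382, 1.2764) | windmill J≥1.2764
J = 0.0853 → climb

J = 0.0853, regime = climb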